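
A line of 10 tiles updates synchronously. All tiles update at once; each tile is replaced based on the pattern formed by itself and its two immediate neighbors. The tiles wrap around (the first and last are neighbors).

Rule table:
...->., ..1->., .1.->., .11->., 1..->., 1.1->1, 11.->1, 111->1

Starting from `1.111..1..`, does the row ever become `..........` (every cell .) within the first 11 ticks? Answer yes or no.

yes

.1.11.....
..1.1.....
...1......
..........
all cells are . at tick 4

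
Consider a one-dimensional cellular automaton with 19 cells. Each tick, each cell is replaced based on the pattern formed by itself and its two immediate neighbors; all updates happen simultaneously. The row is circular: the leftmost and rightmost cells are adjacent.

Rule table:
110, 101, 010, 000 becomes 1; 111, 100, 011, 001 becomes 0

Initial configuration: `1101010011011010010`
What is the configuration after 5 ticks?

0110100111110000100

0111110001101110011
1000010100110010001
1011011100010010100
1101100101010011100
0110100111110000100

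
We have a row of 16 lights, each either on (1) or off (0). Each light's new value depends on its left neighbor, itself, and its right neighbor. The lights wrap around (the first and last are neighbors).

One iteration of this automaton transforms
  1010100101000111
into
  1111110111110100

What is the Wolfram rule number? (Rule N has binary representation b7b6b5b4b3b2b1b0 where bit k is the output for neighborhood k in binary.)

125

position 14: 111 → 0  (bit 7 = 0)
position 0: 110 → 1  (bit 6 = 1)
position 1: 101 → 1  (bit 5 = 1)
position 5: 100 → 1  (bit 4 = 1)
position 13: 011 → 1  (bit 3 = 1)
position 2: 010 → 1  (bit 2 = 1)
position 6: 001 → 0  (bit 1 = 0)
position 11: 000 → 1  (bit 0 = 1)
bits b7..b0 = 01111101 = 125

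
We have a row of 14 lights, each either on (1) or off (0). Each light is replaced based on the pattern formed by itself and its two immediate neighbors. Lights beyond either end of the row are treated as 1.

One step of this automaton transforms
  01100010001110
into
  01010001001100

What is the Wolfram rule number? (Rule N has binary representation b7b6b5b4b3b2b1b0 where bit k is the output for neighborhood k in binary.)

152

position 11: 111 → 1  (bit 7 = 1)
position 2: 110 → 0  (bit 6 = 0)
position 0: 101 → 0  (bit 5 = 0)
position 3: 100 → 1  (bit 4 = 1)
position 1: 011 → 1  (bit 3 = 1)
position 6: 010 → 0  (bit 2 = 0)
position 5: 001 → 0  (bit 1 = 0)
position 4: 000 → 0  (bit 0 = 0)
bits b7..b0 = 10011000 = 152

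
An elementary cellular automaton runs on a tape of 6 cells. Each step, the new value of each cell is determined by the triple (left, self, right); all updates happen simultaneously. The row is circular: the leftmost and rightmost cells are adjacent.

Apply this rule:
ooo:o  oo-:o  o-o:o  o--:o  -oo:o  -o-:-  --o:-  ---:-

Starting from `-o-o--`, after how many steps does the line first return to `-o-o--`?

--o-o-
---o-o
o---o-
-o---o
o-o---
-o-o--

6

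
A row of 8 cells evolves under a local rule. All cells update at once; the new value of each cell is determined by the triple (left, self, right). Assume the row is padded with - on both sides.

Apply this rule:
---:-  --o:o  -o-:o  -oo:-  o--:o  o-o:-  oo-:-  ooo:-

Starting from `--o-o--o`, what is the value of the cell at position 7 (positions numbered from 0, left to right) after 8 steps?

-

-oo-oooo
o-------
oo------
--o-----
-ooo----
o---o---
oo-ooo--
------o-
position 7 holds -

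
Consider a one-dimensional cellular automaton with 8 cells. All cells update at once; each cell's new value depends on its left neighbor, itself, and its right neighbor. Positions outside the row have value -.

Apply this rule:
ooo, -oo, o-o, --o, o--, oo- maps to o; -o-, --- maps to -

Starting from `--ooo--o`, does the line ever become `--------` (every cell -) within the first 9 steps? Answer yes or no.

-oooooo-
oooooooo
oooooooo  (fixed point — unchanged through step 9)
step 9 is oooooooo, still not uniform -

no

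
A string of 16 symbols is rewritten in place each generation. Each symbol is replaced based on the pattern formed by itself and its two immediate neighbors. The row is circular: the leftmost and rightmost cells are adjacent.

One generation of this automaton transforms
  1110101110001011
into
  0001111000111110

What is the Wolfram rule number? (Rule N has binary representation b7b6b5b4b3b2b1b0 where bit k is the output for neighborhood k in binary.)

position 0: 111 → 0  (bit 7 = 0)
position 2: 110 → 0  (bit 6 = 0)
position 3: 101 → 1  (bit 5 = 1)
position 9: 100 → 0  (bit 4 = 0)
position 6: 011 → 1  (bit 3 = 1)
position 4: 010 → 1  (bit 2 = 1)
position 11: 001 → 1  (bit 1 = 1)
position 10: 000 → 1  (bit 0 = 1)
bits b7..b0 = 00101111 = 47

47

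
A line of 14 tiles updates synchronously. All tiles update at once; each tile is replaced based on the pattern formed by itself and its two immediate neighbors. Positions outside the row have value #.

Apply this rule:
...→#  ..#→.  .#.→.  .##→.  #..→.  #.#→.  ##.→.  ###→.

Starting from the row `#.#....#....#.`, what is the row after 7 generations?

....##...##...

generation 1: ....##...##...
generation 2: .##....#....#.
generation 3: ....##...##...  (repeats generation 1; period 2)
generation 7: ....##...##...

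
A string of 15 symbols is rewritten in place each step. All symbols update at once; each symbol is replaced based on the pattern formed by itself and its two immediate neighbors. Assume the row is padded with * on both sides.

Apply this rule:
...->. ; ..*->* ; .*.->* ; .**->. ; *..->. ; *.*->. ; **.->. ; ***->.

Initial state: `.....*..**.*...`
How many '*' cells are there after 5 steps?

step 1: ....**.*...*..*
step 2: ...*...*..**.*.
step 3: ..**..**.*...*.
step 4: .*...*...*..**.
step 5: .*..**..**.*...
count of *: 6

6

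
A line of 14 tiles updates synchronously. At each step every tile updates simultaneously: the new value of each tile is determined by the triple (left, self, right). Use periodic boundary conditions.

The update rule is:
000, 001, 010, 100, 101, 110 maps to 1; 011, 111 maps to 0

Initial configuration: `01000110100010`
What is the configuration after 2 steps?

00001100000000

11111011111111
00001100000000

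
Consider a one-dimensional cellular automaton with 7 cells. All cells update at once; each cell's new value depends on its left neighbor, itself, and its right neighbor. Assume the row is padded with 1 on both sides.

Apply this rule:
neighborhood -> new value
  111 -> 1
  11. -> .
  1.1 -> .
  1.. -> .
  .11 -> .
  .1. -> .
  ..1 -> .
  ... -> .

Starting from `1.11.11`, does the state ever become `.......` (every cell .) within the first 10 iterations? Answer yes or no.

......1
.......
all cells are . at iteration 2

yes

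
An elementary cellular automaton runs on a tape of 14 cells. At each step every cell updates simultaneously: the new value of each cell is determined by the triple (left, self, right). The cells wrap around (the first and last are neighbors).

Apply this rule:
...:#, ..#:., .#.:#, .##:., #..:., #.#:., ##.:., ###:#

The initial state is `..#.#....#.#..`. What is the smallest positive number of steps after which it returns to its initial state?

2

#.#.#.##.#.#.#
..#.#....#.#..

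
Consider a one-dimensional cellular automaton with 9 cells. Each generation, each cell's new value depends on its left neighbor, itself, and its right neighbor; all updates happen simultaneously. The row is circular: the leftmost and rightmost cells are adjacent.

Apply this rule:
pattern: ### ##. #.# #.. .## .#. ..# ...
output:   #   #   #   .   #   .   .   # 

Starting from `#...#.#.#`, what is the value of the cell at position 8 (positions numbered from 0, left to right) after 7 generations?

#.#..#.##
##....###
##.##.###
#########
#########  (fixed point — unchanged through generation 7)
position 8 holds #

#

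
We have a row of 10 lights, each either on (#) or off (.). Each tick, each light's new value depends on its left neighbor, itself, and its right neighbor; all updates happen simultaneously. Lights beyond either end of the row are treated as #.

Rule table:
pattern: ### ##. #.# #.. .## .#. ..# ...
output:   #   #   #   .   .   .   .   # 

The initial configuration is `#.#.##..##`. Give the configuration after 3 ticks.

##.#.#...#
###.#..#..
####......

####......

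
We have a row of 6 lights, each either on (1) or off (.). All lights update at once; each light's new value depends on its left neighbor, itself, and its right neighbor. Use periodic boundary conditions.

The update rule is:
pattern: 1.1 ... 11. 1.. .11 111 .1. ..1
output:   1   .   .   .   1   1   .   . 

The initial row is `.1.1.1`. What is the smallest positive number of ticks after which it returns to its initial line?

1.1.1.
.1.1.1

2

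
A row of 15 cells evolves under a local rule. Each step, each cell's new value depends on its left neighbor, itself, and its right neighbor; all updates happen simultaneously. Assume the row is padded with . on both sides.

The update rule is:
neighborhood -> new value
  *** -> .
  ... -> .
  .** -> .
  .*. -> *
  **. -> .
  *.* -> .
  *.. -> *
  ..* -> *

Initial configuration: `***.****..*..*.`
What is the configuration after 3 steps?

......***......

........*******
.......*.......
......***......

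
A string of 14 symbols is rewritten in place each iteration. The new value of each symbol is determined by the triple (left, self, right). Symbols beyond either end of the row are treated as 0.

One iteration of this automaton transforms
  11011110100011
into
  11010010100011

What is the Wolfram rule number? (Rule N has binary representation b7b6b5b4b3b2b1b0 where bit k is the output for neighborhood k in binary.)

position 4: 111 → 0  (bit 7 = 0)
position 1: 110 → 1  (bit 6 = 1)
position 2: 101 → 0  (bit 5 = 0)
position 9: 100 → 0  (bit 4 = 0)
position 0: 011 → 1  (bit 3 = 1)
position 8: 010 → 1  (bit 2 = 1)
position 11: 001 → 0  (bit 1 = 0)
position 10: 000 → 0  (bit 0 = 0)
bits b7..b0 = 01001100 = 76

76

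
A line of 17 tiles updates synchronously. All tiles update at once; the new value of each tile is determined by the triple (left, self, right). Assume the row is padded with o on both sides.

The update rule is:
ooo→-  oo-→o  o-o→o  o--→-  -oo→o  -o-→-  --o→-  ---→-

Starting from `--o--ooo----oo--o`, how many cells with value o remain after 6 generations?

3

-----o-o----oo--o
------o-----oo--o
------------oo--o
------------oo--o  (fixed point — unchanged through generation 6)
count of o: 3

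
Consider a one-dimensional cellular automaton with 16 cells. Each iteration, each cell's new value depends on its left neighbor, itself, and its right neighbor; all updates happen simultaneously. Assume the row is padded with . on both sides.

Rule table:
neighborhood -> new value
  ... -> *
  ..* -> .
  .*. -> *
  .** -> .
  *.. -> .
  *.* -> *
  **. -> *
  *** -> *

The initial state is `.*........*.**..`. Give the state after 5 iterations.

iteration 1: .*.******.**.*.*
iteration 2: .**.******.*****
iteration 3: ..**.******.****
iteration 4: *..**.******.***
iteration 5: *...**.******.**

*...**.******.**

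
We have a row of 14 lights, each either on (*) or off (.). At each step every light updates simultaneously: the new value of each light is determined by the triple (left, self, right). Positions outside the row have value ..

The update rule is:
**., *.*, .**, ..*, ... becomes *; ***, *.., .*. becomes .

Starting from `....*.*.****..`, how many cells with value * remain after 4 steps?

9

****.*.**..*.*
*..**.***.*.*.
..*****.**.*..
***...*****..*
count of *: 9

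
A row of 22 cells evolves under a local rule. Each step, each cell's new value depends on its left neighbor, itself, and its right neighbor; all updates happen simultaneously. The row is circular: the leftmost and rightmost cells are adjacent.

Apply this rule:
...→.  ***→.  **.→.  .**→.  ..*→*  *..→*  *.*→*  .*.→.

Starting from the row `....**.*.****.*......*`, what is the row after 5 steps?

*..*..*.*....*.*....*.
.**.**.*.*..*.*.*..*.*
*..*..*.*.**.*.*.**.*.
.**.**.*.*..*.*.*..*.*  (repeats step 2; period 2)
step 5: *..*..*.*.**.*.*.**.*.

*..*..*.*.**.*.*.**.*.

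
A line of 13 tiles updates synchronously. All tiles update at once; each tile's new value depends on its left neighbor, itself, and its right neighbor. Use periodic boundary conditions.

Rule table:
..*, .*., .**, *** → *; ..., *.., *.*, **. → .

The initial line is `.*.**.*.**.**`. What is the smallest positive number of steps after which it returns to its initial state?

26

.*.*..*.*..*.
**.*.**.*.**.
*..*.*..*.*..
*.**.*.**.*.*
..*..*.*..*.*
.**.**.*.**.*
.*..*..*.*..*
.*.**.**.*.**
.*.*..*..*.*.
**.*.**.**.*.
*..*.*..*..*.
*.**.*.**.**.
*.*..*.*..*..
*.*.**.*.**.*
..*.*..*.*..*
.**.*.**.*.**
.*..*.*..*.*.
**.**.*.**.*.
*..*..*.*..*.
*.**.**.*.**.
*.*..*..*.*..
*.*.**.**.*.*
..*.*..*..*.*
.**.*.**.**.*
.*..*.*..*..*
.*.**.*.**.**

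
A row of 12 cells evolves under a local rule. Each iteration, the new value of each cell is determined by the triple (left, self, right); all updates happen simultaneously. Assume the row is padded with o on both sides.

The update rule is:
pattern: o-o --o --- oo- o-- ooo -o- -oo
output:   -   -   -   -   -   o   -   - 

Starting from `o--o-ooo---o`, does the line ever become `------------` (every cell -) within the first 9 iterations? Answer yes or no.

yes

------o-----
------------
all cells are - at iteration 2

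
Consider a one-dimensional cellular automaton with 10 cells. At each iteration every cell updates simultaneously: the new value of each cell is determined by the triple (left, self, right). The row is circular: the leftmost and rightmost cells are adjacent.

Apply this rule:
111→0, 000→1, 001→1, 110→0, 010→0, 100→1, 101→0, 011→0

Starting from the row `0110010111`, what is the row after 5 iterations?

0001100000

0001100000
1110011111
0001100000  (repeats iteration 1; period 2)
iteration 5: 0001100000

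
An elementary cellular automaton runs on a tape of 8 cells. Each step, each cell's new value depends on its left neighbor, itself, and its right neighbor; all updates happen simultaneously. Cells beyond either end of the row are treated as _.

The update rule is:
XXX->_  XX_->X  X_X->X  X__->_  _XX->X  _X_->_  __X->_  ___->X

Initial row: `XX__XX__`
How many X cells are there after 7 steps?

step 1: XX__XX_X
step 2: XX__XXX_
step 3: XX__X_X_
step 4: XX___X__
step 5: XX_X___X
step 6: XXX__X__
step 7: X_X____X
count of X: 3

3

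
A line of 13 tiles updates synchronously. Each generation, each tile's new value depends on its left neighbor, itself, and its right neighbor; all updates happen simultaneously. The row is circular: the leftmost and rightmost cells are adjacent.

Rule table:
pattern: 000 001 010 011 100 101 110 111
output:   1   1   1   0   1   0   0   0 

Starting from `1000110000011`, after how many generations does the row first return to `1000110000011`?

2

0111001111100
1000110000011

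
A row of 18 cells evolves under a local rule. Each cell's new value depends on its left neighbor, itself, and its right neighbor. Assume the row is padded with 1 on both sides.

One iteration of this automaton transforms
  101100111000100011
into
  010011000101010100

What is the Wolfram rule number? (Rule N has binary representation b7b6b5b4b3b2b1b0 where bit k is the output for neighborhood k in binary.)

50

position 7: 111 → 0  (bit 7 = 0)
position 0: 110 → 0  (bit 6 = 0)
position 1: 101 → 1  (bit 5 = 1)
position 4: 100 → 1  (bit 4 = 1)
position 2: 011 → 0  (bit 3 = 0)
position 12: 010 → 0  (bit 2 = 0)
position 5: 001 → 1  (bit 1 = 1)
position 10: 000 → 0  (bit 0 = 0)
bits b7..b0 = 00110010 = 50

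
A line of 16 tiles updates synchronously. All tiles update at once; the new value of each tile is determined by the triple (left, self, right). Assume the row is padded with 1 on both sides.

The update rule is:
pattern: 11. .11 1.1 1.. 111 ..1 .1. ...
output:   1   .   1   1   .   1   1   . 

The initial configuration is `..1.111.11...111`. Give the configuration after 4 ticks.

tick 1: 1111..11.11.1...
tick 2: ...111.11.1111.1
tick 3: 1.1..11.11...11.
tick 4: 11111.11.11.1.11

11111.11.11.1.11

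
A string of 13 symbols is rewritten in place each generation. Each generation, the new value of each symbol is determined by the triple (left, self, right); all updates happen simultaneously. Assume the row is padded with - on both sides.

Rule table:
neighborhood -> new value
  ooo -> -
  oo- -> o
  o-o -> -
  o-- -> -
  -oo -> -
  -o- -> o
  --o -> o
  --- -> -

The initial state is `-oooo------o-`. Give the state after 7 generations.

o-o-o-oo-o-o-

o---o-----oo-
o--oo----o-o-
o-o-o---oo-o-
o-o-o--o-o-o-
o-o-o-oo-o-o-
o-o-o--o-o-o-  (repeats generation 4; period 2)
generation 7: o-o-o-oo-o-o-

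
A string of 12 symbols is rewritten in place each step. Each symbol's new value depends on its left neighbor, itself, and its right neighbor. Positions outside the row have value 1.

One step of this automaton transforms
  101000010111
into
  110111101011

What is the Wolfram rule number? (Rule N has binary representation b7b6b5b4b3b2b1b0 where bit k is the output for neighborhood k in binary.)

243

position 10: 111 → 1  (bit 7 = 1)
position 0: 110 → 1  (bit 6 = 1)
position 1: 101 → 1  (bit 5 = 1)
position 3: 100 → 1  (bit 4 = 1)
position 9: 011 → 0  (bit 3 = 0)
position 2: 010 → 0  (bit 2 = 0)
position 6: 001 → 1  (bit 1 = 1)
position 4: 000 → 1  (bit 0 = 1)
bits b7..b0 = 11110011 = 243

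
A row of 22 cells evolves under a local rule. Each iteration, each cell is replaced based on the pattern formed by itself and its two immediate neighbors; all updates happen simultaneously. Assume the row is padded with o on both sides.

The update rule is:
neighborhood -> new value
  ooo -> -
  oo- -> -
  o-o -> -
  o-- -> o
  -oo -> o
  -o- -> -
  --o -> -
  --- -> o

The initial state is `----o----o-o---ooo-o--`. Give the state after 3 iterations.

ooo--ooo----oo-o----o-
---o-o--ooo-o---ooo---
oo----o-o----oo-o--oo-

oo----o-o----oo-o--oo-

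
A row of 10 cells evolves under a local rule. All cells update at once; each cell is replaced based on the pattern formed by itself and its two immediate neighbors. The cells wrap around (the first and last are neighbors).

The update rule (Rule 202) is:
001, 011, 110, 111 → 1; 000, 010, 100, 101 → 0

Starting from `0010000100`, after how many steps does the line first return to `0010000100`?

step 1: 0100001000
step 2: 1000010000
step 3: 0000100001
step 4: 0001000010
step 5: 0010000100

5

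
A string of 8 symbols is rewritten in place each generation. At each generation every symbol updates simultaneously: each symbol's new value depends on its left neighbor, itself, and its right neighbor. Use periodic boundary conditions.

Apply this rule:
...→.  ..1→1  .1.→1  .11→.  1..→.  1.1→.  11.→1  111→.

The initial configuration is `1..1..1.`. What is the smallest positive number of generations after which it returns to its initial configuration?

1.11.11.
1..1..1.

2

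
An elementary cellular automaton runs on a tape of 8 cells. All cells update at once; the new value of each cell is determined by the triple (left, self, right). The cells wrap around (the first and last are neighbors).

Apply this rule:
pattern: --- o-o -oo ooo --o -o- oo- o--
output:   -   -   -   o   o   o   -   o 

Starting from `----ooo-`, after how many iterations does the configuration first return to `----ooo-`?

---o-o-o
o-oo-o-o
-----o--
----ooo-

4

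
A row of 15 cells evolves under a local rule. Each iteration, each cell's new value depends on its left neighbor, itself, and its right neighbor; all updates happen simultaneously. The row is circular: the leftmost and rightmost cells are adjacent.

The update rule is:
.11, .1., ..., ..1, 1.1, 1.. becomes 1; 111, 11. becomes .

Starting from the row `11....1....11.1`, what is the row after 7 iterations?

.11..1111111111

iteration 1: ..1111111111.11
iteration 2: 111.........11.
iteration 3: 1..1111111111.1
iteration 4: .111.........11
iteration 5: 11..1111111111.
iteration 6: 1.111.........1
iteration 7: .11..1111111111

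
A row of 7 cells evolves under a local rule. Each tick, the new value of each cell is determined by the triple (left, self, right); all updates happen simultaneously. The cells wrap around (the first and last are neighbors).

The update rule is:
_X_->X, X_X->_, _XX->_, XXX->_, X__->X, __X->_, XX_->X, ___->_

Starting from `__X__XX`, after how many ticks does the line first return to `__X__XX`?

14

X_XX__X
X__XX__
XX__XX_
_XX__X_
__XX_XX
X__X__X
XX_XX__
_X__XX_
_XX__XX
__XX__X
X__XX_X
XX__X__
_XX_XX_
__X__XX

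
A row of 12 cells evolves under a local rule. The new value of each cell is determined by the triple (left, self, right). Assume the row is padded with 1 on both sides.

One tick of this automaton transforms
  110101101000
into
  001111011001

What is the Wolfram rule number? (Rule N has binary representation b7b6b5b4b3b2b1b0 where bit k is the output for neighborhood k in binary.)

46

position 0: 111 → 0  (bit 7 = 0)
position 1: 110 → 0  (bit 6 = 0)
position 2: 101 → 1  (bit 5 = 1)
position 9: 100 → 0  (bit 4 = 0)
position 5: 011 → 1  (bit 3 = 1)
position 3: 010 → 1  (bit 2 = 1)
position 11: 001 → 1  (bit 1 = 1)
position 10: 000 → 0  (bit 0 = 0)
bits b7..b0 = 00101110 = 46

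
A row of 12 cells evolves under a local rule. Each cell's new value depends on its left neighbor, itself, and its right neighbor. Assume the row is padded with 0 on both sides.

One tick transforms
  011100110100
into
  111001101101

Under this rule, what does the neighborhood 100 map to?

0

At position 4 the neighborhood is 100; the next row has 0 there.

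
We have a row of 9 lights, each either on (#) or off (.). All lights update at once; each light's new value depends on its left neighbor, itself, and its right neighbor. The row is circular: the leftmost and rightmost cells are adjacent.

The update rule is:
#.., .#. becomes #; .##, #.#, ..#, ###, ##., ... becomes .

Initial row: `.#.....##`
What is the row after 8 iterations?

#........

.##......
...#.....
...##....
.....#...
.....##..
.......#.
.......##
#........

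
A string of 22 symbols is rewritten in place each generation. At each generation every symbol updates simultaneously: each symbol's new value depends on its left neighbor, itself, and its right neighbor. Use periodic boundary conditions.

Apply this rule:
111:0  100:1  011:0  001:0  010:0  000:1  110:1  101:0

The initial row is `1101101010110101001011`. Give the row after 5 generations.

generation 1: 0100100000010000100000
generation 2: 0010011111001110011111
generation 3: 1001000001100011000001
generation 4: 1100111100111001111100
generation 5: 0110000110001100000110

0110000110001100000110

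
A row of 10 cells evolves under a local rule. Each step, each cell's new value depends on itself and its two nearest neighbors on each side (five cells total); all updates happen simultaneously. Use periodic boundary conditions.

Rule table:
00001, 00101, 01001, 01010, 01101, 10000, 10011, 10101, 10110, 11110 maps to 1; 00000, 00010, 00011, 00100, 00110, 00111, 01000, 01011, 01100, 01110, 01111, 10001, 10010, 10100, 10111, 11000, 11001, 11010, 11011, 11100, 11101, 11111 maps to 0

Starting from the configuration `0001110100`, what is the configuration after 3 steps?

0000000101

0100000001
1001000101
0000000101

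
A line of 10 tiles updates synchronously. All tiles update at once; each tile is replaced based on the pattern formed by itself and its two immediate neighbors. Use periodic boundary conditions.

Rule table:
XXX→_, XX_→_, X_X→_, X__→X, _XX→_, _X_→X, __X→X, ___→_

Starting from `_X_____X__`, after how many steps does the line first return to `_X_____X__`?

4

XXX___XXX_
___X_X____
__XX_XX___
_X_____X__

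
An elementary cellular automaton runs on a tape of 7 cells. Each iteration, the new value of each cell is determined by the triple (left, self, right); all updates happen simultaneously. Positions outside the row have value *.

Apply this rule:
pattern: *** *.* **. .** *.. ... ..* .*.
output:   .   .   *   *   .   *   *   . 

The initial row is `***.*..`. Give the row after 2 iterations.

.*..***

..*...*
.*..***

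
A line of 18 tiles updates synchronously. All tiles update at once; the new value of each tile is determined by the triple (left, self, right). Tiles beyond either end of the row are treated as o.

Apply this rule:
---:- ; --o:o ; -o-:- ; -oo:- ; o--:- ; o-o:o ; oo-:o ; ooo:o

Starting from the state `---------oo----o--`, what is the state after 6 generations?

--------o-o---o--o
-------o-o---o--o-
------o-o---o--o-o
-----o-o---o--o-o-
----o-o---o--o-o-o
---o-o---o--o-o-o-

---o-o---o--o-o-o-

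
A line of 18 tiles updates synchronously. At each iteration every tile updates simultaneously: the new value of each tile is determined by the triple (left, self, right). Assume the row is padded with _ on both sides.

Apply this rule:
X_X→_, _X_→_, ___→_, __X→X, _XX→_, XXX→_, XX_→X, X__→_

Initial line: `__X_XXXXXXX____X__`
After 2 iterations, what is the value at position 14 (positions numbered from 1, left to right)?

X

iteration 1: _X________X___X___
iteration 2: X________X___X____
position 14 holds X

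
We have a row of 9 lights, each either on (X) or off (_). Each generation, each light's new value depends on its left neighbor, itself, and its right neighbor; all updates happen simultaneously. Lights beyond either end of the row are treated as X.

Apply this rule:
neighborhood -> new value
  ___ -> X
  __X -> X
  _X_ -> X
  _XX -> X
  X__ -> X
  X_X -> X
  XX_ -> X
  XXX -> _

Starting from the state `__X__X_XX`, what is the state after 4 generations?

_______XX

generation 1: XXXXXXXX_
generation 2: _______XX
generation 3: XXXXXXXX_  (repeats generation 1; period 2)
generation 4: _______XX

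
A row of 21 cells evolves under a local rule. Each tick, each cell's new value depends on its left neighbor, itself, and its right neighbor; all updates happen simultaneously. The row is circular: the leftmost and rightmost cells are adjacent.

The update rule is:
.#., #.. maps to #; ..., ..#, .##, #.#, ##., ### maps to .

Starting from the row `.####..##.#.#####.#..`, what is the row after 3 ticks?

#......#....#.......#

.....#....#.......##.
.....##...##........#
#......#....#.......#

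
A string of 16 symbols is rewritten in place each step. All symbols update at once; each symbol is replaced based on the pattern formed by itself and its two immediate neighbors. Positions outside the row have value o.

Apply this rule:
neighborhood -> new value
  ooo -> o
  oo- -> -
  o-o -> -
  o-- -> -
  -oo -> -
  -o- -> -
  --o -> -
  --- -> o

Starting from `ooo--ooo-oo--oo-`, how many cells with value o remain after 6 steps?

1

step 1: oo----o---------
step 2: o--oo---ooooooo-
step 3: ------o--ooooo--
step 4: -oooo-----ooo---
step 5: --oo--ooo--o--o-
step 6: -------o--------
count of o: 1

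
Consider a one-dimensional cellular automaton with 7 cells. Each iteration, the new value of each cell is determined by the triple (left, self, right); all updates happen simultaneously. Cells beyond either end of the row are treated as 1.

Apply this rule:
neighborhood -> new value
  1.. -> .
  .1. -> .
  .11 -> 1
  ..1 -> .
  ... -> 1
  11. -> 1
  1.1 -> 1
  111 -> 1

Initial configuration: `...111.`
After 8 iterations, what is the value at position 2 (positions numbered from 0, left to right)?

1

iteration 1: .1.1111
iteration 2: 1.11111
iteration 3: 1111111
iteration 4: 1111111  (fixed point — unchanged through iteration 8)
position 2 holds 1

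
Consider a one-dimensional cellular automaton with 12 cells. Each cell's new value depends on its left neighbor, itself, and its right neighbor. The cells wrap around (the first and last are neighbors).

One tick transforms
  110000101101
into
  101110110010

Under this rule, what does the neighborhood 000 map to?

1

At position 3 the neighborhood is 000; the next row has 1 there.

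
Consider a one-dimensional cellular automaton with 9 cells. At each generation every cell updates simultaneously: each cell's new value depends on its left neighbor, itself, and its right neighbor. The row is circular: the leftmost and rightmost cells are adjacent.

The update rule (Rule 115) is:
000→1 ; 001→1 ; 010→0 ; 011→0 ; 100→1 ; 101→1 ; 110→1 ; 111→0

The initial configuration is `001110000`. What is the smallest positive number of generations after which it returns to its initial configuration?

generation 1: 110011111
generation 2: 011100000
generation 3: 100111111
generation 4: 111000000
generation 5: 001111111
generation 6: 110000001
generation 7: 011111110
generation 8: 100000011
generation 9: 111111100
generation 10: 000000111
generation 11: 111111001
generation 12: 000001110
generation 13: 111110011
generation 14: 000011100
generation 15: 111100111
generation 16: 000111000
generation 17: 111001111
generation 18: 001110000

18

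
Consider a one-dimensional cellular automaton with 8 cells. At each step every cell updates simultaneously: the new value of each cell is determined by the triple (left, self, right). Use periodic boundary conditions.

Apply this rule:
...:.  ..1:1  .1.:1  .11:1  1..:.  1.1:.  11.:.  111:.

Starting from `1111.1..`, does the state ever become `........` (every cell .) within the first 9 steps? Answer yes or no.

no

1....1.1
....11.1
...11..1
..11..11
.11..11.
11..11..
1..11..1
..11..11  (repeats step 4; period 4)
step 9: .11..11.
step 9 is .11..11., still not uniform .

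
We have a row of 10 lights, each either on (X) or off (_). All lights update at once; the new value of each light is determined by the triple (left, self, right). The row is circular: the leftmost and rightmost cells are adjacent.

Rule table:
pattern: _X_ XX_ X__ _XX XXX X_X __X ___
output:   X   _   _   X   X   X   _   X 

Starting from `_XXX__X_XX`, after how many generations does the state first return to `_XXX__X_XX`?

10

XXX___XXX_
XX__X_XX_X
X___XXX_XX
__X_XX_XXX
__XXX_XXX_
X_XX_XXX__
XXX_XXX___
XX_XXX__X_
X_XXX___XX
_XXX__X_XX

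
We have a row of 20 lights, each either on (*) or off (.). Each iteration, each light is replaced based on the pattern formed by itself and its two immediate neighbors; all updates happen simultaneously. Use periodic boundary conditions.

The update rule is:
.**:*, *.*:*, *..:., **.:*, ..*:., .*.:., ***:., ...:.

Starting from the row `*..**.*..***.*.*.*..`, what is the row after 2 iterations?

...*.*....****.*....

...***...*.**.*.*...
...*.*....****.*....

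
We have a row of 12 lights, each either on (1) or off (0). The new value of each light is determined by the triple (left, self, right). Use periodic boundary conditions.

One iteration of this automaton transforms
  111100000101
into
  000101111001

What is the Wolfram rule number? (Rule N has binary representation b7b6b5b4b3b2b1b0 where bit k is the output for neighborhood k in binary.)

position 0: 111 → 0  (bit 7 = 0)
position 3: 110 → 1  (bit 6 = 1)
position 10: 101 → 0  (bit 5 = 0)
position 4: 100 → 0  (bit 4 = 0)
position 11: 011 → 1  (bit 3 = 1)
position 9: 010 → 0  (bit 2 = 0)
position 8: 001 → 1  (bit 1 = 1)
position 5: 000 → 1  (bit 0 = 1)
bits b7..b0 = 01001011 = 75

75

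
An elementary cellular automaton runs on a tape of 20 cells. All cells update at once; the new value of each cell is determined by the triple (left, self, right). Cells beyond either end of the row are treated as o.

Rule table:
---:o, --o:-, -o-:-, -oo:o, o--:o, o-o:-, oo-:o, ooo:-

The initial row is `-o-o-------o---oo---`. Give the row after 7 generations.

-o-----o-oooo-oo-oo-

generation 1: ----oooooo--oo-oooo-
generation 2: ooo-o----oo-oo-o--o-
generation 3: --o--ooo-oo-oo--o---
generation 4: o--o-o-o-oo-ooo--oo-
generation 5: oo-------oo-o-oo-oo-
generation 6: -ooooooo-oo---oo-oo-
generation 7: -o-----o-oooo-oo-oo-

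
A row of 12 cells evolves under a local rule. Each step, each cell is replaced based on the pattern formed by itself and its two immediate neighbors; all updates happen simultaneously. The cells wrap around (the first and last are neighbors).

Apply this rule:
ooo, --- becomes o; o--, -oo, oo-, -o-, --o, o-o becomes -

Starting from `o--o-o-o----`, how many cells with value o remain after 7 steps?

---------oo-
oooooooo----
-oooooo--oo-
--oooo------
o--oo--ooooo
--------oooo
-oooooo--oo-
count of o: 8

8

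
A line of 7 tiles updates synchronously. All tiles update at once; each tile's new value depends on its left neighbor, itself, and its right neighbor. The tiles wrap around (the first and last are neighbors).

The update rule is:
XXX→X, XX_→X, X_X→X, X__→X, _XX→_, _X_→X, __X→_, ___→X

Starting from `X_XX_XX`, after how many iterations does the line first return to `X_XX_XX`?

7

XX_XX_X
XXX_XX_
_XXX_XX
X_XXX_X
XX_XXX_
_XX_XXX
X_XX_XX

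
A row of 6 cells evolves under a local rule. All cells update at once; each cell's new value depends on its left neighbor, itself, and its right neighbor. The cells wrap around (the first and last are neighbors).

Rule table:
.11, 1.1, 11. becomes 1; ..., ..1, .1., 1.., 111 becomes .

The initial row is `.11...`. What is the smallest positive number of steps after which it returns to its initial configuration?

.11...

1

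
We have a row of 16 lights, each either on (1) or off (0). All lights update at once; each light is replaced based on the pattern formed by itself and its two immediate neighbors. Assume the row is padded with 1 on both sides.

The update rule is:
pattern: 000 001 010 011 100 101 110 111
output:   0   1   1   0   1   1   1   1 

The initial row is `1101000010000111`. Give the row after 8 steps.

1111100111001011
1111111011111101
1111111101111110
1111111110111111
1111111111011111
1111111111101111
1111111111110111
1111111111111011

1111111111111011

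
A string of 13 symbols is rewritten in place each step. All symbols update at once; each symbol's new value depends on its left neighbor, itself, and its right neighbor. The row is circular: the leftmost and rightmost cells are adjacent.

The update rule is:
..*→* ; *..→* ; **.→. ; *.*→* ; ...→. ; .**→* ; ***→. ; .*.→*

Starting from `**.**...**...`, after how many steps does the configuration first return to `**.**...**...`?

*.**.*.**.*.*
.**.****.****
**.**...**...

3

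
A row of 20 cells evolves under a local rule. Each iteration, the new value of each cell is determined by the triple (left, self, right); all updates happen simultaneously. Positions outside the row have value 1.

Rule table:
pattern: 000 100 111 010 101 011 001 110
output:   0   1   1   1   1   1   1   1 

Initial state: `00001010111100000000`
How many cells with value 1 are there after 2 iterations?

10011111111110000001
11111111111111000011
count of 1: 16

16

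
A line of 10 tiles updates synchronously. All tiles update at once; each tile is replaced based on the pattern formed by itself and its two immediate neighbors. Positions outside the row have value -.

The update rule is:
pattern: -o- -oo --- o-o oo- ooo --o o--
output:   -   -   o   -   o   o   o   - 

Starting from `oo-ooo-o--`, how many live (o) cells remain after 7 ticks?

tick 1: -o--oo---o
tick 2: o--o-o-oo-
tick 3: --o-----o-
tick 4: oo--oooo--
tick 5: -o-o-ooo-o
tick 6: o-----oo--
tick 7: --oooo-o-o
count of o: 6

6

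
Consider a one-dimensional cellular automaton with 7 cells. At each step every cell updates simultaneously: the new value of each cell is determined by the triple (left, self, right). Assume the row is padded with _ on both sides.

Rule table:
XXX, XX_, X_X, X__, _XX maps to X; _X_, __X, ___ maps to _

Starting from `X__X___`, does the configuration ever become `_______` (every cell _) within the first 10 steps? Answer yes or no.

yes

_X__X__
__X__X_
___X__X
____X__
_____X_
______X
_______
all cells are _ at step 7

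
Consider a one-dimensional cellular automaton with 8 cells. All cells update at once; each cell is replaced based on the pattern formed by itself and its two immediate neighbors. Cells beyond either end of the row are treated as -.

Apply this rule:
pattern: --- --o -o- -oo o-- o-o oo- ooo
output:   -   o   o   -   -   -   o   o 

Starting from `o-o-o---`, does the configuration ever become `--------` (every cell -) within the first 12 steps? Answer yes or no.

o-o-o---  (fixed point — unchanged through step 12)
step 12 is o-o-o---, still not uniform -

no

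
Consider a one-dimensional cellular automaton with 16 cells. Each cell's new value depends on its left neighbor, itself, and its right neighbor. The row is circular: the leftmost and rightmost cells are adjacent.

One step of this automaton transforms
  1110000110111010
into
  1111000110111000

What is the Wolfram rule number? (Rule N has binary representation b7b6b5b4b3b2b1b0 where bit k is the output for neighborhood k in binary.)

position 1: 111 → 1  (bit 7 = 1)
position 2: 110 → 1  (bit 6 = 1)
position 9: 101 → 0  (bit 5 = 0)
position 3: 100 → 1  (bit 4 = 1)
position 0: 011 → 1  (bit 3 = 1)
position 14: 010 → 0  (bit 2 = 0)
position 6: 001 → 0  (bit 1 = 0)
position 4: 000 → 0  (bit 0 = 0)
bits b7..b0 = 11011000 = 216

216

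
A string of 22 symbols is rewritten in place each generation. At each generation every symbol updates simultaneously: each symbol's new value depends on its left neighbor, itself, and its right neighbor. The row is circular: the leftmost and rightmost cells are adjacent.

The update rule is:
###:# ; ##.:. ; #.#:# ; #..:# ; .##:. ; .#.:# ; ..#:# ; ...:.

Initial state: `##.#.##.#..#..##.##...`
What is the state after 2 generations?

##.#.##.#####.########

..###..#######..#..#.#
##.#.##.#####.########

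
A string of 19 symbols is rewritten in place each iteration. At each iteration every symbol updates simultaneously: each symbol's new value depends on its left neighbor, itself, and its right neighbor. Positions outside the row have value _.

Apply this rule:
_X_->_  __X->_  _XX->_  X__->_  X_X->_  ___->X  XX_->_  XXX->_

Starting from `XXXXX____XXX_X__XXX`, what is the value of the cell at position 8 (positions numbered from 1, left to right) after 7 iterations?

______XX___________
XXXXX____XXXXXXXXXX
______XX___________  (repeats iteration 1; period 2)
iteration 7: ______XX___________
position 8 holds X

X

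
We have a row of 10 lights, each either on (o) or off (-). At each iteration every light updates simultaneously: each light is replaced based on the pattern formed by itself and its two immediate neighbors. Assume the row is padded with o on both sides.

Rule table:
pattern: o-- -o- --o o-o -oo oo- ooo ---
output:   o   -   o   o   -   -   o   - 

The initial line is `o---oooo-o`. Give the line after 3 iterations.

-o-o-oo-o-

-o-o-oo-o-
o-o-o--o-o
-o-o-oo-o-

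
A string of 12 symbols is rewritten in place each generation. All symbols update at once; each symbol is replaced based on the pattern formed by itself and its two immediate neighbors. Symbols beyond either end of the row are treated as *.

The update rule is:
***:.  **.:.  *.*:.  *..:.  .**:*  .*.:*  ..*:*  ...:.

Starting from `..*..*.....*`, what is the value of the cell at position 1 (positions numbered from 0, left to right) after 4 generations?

*

.**.**....**
.*..*....**.
.*.**...**..
.*.*...**..*
position 1 holds *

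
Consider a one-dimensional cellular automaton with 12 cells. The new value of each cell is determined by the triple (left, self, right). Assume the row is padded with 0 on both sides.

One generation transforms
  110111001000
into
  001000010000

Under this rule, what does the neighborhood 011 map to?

At position 0 the neighborhood is 011; the next row has 0 there.

0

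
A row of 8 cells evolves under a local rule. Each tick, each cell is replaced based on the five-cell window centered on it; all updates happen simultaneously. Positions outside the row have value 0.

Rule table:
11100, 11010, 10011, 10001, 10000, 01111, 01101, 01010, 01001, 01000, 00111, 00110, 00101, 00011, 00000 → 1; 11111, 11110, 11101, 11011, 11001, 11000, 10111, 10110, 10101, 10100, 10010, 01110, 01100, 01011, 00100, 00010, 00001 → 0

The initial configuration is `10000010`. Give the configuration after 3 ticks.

01110001
11010100
11101011

11101011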